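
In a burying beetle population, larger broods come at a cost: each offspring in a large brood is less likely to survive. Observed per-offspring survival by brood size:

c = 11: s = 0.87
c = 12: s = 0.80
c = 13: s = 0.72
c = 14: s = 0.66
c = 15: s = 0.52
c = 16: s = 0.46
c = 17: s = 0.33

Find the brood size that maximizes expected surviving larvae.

Expected surviving larvae = c × s(c):
  c=11: 11 × 0.87 = 9.570
  c=12: 12 × 0.80 = 9.600
  c=13: 13 × 0.72 = 9.360
  c=14: 14 × 0.66 = 9.240
  c=15: 15 × 0.52 = 7.800
  c=16: 16 × 0.46 = 7.360
  c=17: 17 × 0.33 = 5.610
Maximum at c = 12 (9.600 surviving larvae).

12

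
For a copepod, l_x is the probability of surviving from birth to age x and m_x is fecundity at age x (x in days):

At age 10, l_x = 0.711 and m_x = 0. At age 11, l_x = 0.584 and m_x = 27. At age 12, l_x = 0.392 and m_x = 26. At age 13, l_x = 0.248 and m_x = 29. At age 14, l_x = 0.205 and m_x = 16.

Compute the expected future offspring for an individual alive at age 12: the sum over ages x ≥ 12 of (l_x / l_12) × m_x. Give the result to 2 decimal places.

52.71

l_12 = 0.392. Conditional survival from age 12 to x is l_x / l_12.
  x=12: (0.392/0.392) × 26 = 26.0000
  x=13: (0.248/0.392) × 29 = 18.3469
  x=14: (0.205/0.392) × 16 = 8.3673
Sum = 26.0000 + 18.3469 + 8.3673 = 52.7143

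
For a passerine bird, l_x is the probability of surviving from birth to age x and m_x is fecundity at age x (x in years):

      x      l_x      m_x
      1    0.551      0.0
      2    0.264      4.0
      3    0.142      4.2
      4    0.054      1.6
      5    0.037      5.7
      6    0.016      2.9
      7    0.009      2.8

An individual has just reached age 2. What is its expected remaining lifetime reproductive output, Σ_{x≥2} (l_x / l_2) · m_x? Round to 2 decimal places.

l_2 = 0.264. Conditional survival from age 2 to x is l_x / l_2.
  x=2: (0.264/0.264) × 4.0 = 4.0000
  x=3: (0.142/0.264) × 4.2 = 2.2591
  x=4: (0.054/0.264) × 1.6 = 0.3273
  x=5: (0.037/0.264) × 5.7 = 0.7989
  x=6: (0.016/0.264) × 2.9 = 0.1758
  x=7: (0.009/0.264) × 2.8 = 0.0955
Sum = 4.0000 + 2.2591 + 0.3273 + 0.7989 + 0.1758 + 0.0955 = 7.6564

7.66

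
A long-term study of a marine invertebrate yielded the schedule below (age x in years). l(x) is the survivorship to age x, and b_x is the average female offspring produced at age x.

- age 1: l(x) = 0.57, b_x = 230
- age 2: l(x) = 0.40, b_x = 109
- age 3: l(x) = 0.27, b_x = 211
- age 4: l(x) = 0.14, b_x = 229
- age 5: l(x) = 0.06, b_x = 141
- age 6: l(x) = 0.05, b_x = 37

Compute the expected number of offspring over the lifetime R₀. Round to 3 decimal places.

R₀ = Σ l(x) b_x:
  age 1: 0.57 × 230 = 131.1000
  age 2: 0.40 × 109 = 43.6000
  age 3: 0.27 × 211 = 56.9700
  age 4: 0.14 × 229 = 32.0600
  age 5: 0.06 × 141 = 8.4600
  age 6: 0.05 × 37 = 1.8500
R₀ = 131.1000 + 43.6000 + 56.9700 + 32.0600 + 8.4600 + 1.8500 = 274.0400

274.040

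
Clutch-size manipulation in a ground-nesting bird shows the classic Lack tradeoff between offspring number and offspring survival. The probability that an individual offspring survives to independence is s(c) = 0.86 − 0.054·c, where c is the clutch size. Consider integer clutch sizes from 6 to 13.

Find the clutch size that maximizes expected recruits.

8

Expected recruits = c × s(c):
  c=6: 6 × 0.536 = 3.216
  c=7: 7 × 0.482 = 3.374
  c=8: 8 × 0.428 = 3.424
  c=9: 9 × 0.374 = 3.366
  c=10: 10 × 0.320 = 3.200
  c=11: 11 × 0.266 = 2.926
  c=12: 12 × 0.212 = 2.544
  c=13: 13 × 0.158 = 2.054
Maximum at c = 8 (3.424 recruits).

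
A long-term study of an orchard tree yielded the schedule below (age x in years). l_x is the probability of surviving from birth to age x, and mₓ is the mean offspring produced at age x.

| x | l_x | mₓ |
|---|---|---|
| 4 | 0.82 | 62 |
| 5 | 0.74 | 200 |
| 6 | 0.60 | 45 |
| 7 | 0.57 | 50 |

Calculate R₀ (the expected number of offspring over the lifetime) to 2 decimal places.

254.34

R₀ = Σ l_x mₓ:
  age 4: 0.82 × 62 = 50.8400
  age 5: 0.74 × 200 = 148.0000
  age 6: 0.60 × 45 = 27.0000
  age 7: 0.57 × 50 = 28.5000
R₀ = 50.8400 + 148.0000 + 27.0000 + 28.5000 = 254.3400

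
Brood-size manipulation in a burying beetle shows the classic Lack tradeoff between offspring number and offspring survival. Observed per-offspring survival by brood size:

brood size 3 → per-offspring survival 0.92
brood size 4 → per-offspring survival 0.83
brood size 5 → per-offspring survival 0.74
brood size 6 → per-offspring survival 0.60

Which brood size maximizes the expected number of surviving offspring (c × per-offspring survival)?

Expected surviving offspring = c × s(c):
  c=3: 3 × 0.92 = 2.760
  c=4: 4 × 0.83 = 3.320
  c=5: 5 × 0.74 = 3.700
  c=6: 6 × 0.60 = 3.600
Maximum at c = 5 (3.700 surviving offspring).

5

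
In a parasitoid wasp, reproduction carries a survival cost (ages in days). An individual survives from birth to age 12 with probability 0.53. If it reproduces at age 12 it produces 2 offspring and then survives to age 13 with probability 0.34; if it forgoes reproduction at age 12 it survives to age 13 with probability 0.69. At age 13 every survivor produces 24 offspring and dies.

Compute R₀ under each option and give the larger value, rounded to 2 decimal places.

breed at age 12: R₀ = 0.53 × (2 + 0.34 × 24) = 0.53 × 10.1600 = 5.3848
delay to age 13: R₀ = 0.53 × (0.69 × 24) = 0.53 × 16.5600 = 8.7768
Higher: delay to age 13 (8.7768).

8.78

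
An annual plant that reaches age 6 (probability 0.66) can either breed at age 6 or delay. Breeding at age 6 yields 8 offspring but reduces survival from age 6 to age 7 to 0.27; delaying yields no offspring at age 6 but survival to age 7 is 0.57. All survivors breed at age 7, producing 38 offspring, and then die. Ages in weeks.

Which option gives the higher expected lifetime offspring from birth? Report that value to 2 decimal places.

14.30

breed at age 6: R₀ = 0.66 × (8 + 0.27 × 38) = 0.66 × 18.2600 = 12.0516
delay to age 7: R₀ = 0.66 × (0.57 × 38) = 0.66 × 21.6600 = 14.2956
Higher: delay to age 7 (14.2956).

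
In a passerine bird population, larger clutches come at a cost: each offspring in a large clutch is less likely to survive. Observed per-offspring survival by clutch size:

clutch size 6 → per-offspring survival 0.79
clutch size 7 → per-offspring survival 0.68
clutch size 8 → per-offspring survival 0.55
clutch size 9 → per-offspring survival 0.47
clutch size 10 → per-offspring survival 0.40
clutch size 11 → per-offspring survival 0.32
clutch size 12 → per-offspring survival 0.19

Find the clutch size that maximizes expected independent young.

Expected independent young = c × s(c):
  c=6: 6 × 0.79 = 4.740
  c=7: 7 × 0.68 = 4.760
  c=8: 8 × 0.55 = 4.400
  c=9: 9 × 0.47 = 4.230
  c=10: 10 × 0.40 = 4.000
  c=11: 11 × 0.32 = 3.520
  c=12: 12 × 0.19 = 2.280
Maximum at c = 7 (4.760 independent young).

7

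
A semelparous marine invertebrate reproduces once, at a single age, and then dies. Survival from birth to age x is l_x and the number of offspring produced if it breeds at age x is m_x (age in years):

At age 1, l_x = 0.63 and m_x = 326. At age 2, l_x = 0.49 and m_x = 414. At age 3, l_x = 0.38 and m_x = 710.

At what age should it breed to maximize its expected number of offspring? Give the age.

3

Expected offspring if breeding at age x = l_x × m_x:
  age 1: 0.63 × 326 = 205.380
  age 2: 0.49 × 414 = 202.860
  age 3: 0.38 × 710 = 269.800
Maximum at age 3 (269.800).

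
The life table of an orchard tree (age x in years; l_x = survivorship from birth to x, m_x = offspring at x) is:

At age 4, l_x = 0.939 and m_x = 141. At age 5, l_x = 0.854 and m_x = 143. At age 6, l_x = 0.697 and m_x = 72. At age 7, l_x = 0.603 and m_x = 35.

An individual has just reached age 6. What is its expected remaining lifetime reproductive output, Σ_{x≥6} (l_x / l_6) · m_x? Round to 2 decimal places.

l_6 = 0.697. Conditional survival from age 6 to x is l_x / l_6.
  x=6: (0.697/0.697) × 72 = 72.0000
  x=7: (0.603/0.697) × 35 = 30.2798
Sum = 72.0000 + 30.2798 = 102.2798

102.28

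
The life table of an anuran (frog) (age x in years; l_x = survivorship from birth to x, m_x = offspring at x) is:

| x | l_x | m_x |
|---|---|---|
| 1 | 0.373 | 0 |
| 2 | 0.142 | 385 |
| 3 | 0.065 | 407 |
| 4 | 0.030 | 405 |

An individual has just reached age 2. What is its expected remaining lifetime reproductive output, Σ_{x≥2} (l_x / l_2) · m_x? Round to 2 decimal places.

l_2 = 0.142. Conditional survival from age 2 to x is l_x / l_2.
  x=2: (0.142/0.142) × 385 = 385.0000
  x=3: (0.065/0.142) × 407 = 186.3028
  x=4: (0.030/0.142) × 405 = 85.5634
Sum = 385.0000 + 186.3028 + 85.5634 = 656.8662

656.87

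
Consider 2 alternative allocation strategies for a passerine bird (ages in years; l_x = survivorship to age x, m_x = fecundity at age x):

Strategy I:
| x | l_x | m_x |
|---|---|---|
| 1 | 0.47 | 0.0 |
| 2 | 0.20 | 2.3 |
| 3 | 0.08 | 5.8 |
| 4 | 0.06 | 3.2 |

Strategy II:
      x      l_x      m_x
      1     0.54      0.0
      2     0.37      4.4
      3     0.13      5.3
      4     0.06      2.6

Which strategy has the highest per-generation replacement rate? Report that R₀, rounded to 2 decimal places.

2.47

Strategy I: R₀ = 0.47×0.0 + 0.20×2.3 + 0.08×5.8 + 0.06×3.2 = 1.1160
Strategy II: R₀ = 0.54×0.0 + 0.37×4.4 + 0.13×5.3 + 0.06×2.6 = 2.4730
Highest R₀: strategy II with 2.4730.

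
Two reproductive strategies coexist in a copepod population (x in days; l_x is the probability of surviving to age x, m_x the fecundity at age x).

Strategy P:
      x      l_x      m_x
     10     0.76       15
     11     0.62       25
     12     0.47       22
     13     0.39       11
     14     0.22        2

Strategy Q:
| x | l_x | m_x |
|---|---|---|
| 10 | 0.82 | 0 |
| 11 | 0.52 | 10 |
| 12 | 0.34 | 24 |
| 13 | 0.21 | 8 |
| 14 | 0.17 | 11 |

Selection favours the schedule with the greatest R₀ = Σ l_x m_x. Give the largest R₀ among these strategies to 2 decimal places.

Strategy P: R₀ = 0.76×15 + 0.62×25 + 0.47×22 + 0.39×11 + 0.22×2 = 41.9700
Strategy Q: R₀ = 0.82×0 + 0.52×10 + 0.34×24 + 0.21×8 + 0.17×11 = 16.9100
Highest R₀: strategy P with 41.9700.

41.97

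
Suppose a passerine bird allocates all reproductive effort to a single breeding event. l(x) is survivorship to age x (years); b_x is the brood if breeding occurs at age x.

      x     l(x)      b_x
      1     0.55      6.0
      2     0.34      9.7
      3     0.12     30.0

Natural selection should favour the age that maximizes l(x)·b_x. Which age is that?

3

Expected offspring if breeding at age x = l(x) × b_x:
  age 1: 0.55 × 6.0 = 3.300
  age 2: 0.34 × 9.7 = 3.298
  age 3: 0.12 × 30.0 = 3.600
Maximum at age 3 (3.600).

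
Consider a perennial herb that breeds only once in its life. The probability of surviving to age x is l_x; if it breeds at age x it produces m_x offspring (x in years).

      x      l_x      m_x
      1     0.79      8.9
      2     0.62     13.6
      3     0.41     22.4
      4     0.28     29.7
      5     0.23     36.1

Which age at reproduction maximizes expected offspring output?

3

Expected offspring if breeding at age x = l_x × m_x:
  age 1: 0.79 × 8.9 = 7.031
  age 2: 0.62 × 13.6 = 8.432
  age 3: 0.41 × 22.4 = 9.184
  age 4: 0.28 × 29.7 = 8.316
  age 5: 0.23 × 36.1 = 8.303
Maximum at age 3 (9.184).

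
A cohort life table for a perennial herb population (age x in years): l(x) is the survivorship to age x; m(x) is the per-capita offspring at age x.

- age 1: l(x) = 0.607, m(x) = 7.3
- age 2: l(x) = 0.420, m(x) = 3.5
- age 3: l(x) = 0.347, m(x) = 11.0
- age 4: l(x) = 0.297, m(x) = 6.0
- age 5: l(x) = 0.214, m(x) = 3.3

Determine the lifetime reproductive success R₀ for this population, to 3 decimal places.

R₀ = Σ l(x) m(x):
  age 1: 0.607 × 7.3 = 4.4311
  age 2: 0.420 × 3.5 = 1.4700
  age 3: 0.347 × 11.0 = 3.8170
  age 4: 0.297 × 6.0 = 1.7820
  age 5: 0.214 × 3.3 = 0.7062
R₀ = 4.4311 + 1.4700 + 3.8170 + 1.7820 + 0.7062 = 12.2063

12.206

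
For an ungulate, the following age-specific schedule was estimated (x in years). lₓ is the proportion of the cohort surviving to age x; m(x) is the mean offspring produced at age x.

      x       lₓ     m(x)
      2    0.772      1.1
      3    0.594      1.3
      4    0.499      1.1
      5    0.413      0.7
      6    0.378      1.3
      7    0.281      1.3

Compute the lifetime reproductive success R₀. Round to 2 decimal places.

3.32

R₀ = Σ lₓ m(x):
  age 2: 0.772 × 1.1 = 0.8492
  age 3: 0.594 × 1.3 = 0.7722
  age 4: 0.499 × 1.1 = 0.5489
  age 5: 0.413 × 0.7 = 0.2891
  age 6: 0.378 × 1.3 = 0.4914
  age 7: 0.281 × 1.3 = 0.3653
R₀ = 0.8492 + 0.7722 + 0.5489 + 0.2891 + 0.4914 + 0.3653 = 3.3161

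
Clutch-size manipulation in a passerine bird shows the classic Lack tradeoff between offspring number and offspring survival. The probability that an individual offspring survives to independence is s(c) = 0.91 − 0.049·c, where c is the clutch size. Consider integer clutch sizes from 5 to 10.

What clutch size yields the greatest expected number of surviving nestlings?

9

Expected surviving nestlings = c × s(c):
  c=5: 5 × 0.665 = 3.325
  c=6: 6 × 0.616 = 3.696
  c=7: 7 × 0.567 = 3.969
  c=8: 8 × 0.518 = 4.144
  c=9: 9 × 0.469 = 4.221
  c=10: 10 × 0.420 = 4.200
Maximum at c = 9 (4.221 surviving nestlings).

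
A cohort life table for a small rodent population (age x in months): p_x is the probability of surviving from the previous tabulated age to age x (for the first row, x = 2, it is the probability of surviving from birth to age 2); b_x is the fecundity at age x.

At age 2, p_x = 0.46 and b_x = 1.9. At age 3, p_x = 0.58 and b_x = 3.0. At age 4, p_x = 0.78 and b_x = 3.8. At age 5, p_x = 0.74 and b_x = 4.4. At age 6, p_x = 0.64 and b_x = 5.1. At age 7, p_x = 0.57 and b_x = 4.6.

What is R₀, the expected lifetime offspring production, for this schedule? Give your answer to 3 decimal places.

3.904

Survivorship from birth: l_x = p_2·p_3·…·p_x.
  l_2 = 0.46000
  l_3 = 0.26680
  l_4 = 0.20810
  l_5 = 0.15400
  l_6 = 0.09856
  l_7 = 0.05618
R₀ = Σ l_x b_x:
  age 2: 0.46000 × 1.9 = 0.8740
  age 3: 0.26680 × 3.0 = 0.8004
  age 4: 0.20810 × 3.8 = 0.7908
  age 5: 0.15400 × 4.4 = 0.6776
  age 6: 0.09856 × 5.1 = 0.5027
  age 7: 0.05618 × 4.6 = 0.2584
R₀ = 0.8740 + 0.8004 + 0.7908 + 0.6776 + 0.5027 + 0.2584 = 3.9039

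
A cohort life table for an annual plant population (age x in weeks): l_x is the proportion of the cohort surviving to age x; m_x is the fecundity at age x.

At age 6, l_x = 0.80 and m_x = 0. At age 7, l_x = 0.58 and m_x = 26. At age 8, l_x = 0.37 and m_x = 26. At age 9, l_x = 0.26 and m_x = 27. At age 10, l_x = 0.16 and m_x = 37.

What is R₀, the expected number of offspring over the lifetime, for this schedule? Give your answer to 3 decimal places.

37.640

R₀ = Σ l_x m_x:
  age 6: 0.80 × 0 = 0.0000
  age 7: 0.58 × 26 = 15.0800
  age 8: 0.37 × 26 = 9.6200
  age 9: 0.26 × 27 = 7.0200
  age 10: 0.16 × 37 = 5.9200
R₀ = 0.0000 + 15.0800 + 9.6200 + 7.0200 + 5.9200 = 37.6400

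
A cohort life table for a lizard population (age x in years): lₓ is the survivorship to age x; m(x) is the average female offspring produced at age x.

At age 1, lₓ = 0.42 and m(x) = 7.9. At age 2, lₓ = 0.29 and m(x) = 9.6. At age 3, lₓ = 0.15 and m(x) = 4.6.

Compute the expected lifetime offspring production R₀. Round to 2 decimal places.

R₀ = Σ lₓ m(x):
  age 1: 0.42 × 7.9 = 3.3180
  age 2: 0.29 × 9.6 = 2.7840
  age 3: 0.15 × 4.6 = 0.6900
R₀ = 3.3180 + 2.7840 + 0.6900 = 6.7920

6.79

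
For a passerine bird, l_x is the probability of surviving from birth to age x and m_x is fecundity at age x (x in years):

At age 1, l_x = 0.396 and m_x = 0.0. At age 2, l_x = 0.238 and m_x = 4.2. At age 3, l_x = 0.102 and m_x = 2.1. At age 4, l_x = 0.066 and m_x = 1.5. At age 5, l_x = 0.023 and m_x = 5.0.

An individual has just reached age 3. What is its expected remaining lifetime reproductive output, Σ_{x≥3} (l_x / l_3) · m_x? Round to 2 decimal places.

4.20

l_3 = 0.102. Conditional survival from age 3 to x is l_x / l_3.
  x=3: (0.102/0.102) × 2.1 = 2.1000
  x=4: (0.066/0.102) × 1.5 = 0.9706
  x=5: (0.023/0.102) × 5.0 = 1.1275
Sum = 2.1000 + 0.9706 + 1.1275 = 4.1980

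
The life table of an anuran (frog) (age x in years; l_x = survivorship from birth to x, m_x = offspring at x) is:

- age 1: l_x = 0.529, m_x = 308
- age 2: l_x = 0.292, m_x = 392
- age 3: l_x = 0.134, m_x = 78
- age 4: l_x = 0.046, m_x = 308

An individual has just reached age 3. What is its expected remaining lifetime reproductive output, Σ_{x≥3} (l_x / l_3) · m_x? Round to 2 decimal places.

l_3 = 0.134. Conditional survival from age 3 to x is l_x / l_3.
  x=3: (0.134/0.134) × 78 = 78.0000
  x=4: (0.046/0.134) × 308 = 105.7313
Sum = 78.0000 + 105.7313 = 183.7313

183.73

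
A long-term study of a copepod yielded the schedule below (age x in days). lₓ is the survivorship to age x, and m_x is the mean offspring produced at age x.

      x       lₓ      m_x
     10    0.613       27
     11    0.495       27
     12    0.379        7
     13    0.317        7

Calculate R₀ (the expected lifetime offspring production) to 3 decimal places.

R₀ = Σ lₓ m_x:
  age 10: 0.613 × 27 = 16.5510
  age 11: 0.495 × 27 = 13.3650
  age 12: 0.379 × 7 = 2.6530
  age 13: 0.317 × 7 = 2.2190
R₀ = 16.5510 + 13.3650 + 2.6530 + 2.2190 = 34.7880

34.788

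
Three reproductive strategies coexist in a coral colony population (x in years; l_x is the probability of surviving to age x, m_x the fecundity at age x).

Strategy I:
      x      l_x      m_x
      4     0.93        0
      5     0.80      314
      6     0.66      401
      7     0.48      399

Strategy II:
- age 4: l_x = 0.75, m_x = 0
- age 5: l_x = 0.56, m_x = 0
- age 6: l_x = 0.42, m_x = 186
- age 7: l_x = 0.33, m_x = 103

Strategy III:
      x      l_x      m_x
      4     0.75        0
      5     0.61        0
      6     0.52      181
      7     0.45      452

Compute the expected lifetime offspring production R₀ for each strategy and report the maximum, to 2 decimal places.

Strategy I: R₀ = 0.93×0 + 0.80×314 + 0.66×401 + 0.48×399 = 707.3800
Strategy II: R₀ = 0.75×0 + 0.56×0 + 0.42×186 + 0.33×103 = 112.1100
Strategy III: R₀ = 0.75×0 + 0.61×0 + 0.52×181 + 0.45×452 = 297.5200
Highest R₀: strategy I with 707.3800.

707.38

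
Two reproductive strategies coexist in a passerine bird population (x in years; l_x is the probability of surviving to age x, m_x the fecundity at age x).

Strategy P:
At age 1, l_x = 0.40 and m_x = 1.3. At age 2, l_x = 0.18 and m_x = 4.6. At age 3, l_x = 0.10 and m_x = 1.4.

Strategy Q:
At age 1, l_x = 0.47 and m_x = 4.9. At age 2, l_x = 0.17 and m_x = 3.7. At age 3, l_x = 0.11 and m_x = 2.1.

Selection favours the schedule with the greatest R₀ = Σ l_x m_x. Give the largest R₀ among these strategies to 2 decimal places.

3.16

Strategy P: R₀ = 0.40×1.3 + 0.18×4.6 + 0.10×1.4 = 1.4880
Strategy Q: R₀ = 0.47×4.9 + 0.17×3.7 + 0.11×2.1 = 3.1630
Highest R₀: strategy Q with 3.1630.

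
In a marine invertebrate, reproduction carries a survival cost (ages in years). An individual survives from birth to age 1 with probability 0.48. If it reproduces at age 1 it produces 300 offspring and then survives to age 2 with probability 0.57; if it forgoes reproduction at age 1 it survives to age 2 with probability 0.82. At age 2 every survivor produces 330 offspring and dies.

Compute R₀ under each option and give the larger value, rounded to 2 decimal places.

234.29

breed at age 1: R₀ = 0.48 × (300 + 0.57 × 330) = 0.48 × 488.1000 = 234.2880
delay to age 2: R₀ = 0.48 × (0.82 × 330) = 0.48 × 270.6000 = 129.8880
Higher: breed at age 1 (234.2880).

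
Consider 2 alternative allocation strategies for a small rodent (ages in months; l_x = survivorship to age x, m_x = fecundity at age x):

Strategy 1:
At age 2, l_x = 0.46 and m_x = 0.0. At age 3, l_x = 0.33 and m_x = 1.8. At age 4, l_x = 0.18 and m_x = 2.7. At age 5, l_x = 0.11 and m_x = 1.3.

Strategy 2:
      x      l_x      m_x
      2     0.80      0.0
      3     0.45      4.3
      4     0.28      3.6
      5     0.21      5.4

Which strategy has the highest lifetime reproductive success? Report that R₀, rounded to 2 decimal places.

Strategy 1: R₀ = 0.46×0.0 + 0.33×1.8 + 0.18×2.7 + 0.11×1.3 = 1.2230
Strategy 2: R₀ = 0.80×0.0 + 0.45×4.3 + 0.28×3.6 + 0.21×5.4 = 4.0770
Highest R₀: strategy 2 with 4.0770.

4.08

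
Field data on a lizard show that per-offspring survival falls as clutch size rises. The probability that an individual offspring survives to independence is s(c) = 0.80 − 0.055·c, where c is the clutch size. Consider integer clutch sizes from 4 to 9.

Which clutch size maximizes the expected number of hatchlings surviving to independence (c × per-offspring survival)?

Expected hatchlings surviving to independence = c × s(c):
  c=4: 4 × 0.580 = 2.320
  c=5: 5 × 0.525 = 2.625
  c=6: 6 × 0.470 = 2.820
  c=7: 7 × 0.415 = 2.905
  c=8: 8 × 0.360 = 2.880
  c=9: 9 × 0.305 = 2.745
Maximum at c = 7 (2.905 hatchlings surviving to independence).

7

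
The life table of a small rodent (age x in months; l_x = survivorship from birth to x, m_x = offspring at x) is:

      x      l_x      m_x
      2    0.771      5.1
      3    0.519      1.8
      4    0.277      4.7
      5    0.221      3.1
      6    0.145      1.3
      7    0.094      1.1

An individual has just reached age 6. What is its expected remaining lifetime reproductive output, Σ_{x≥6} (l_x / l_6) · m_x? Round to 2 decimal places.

l_6 = 0.145. Conditional survival from age 6 to x is l_x / l_6.
  x=6: (0.145/0.145) × 1.3 = 1.3000
  x=7: (0.094/0.145) × 1.1 = 0.7131
Sum = 1.3000 + 0.7131 = 2.0131

2.01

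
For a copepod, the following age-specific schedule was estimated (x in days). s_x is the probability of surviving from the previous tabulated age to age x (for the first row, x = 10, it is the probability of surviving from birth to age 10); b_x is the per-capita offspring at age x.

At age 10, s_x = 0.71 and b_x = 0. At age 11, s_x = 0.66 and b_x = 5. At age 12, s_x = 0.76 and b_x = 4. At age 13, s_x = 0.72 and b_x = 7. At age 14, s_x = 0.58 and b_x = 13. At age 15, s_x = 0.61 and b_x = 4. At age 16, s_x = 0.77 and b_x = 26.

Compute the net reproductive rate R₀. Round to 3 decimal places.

9.675

Survivorship from birth: l_x = s_10·s_11·…·s_x.
  l_10 = 0.71000
  l_11 = 0.46860
  l_12 = 0.35614
  l_13 = 0.25642
  l_14 = 0.14872
  l_15 = 0.09072
  l_16 = 0.06985
R₀ = Σ l_x b_x:
  age 10: 0.71000 × 0 = 0.0000
  age 11: 0.46860 × 5 = 2.3430
  age 12: 0.35614 × 4 = 1.4246
  age 13: 0.25642 × 7 = 1.7949
  age 14: 0.14872 × 13 = 1.9334
  age 15: 0.09072 × 4 = 0.3629
  age 16: 0.06985 × 26 = 1.8161
R₀ = 0.0000 + 2.3430 + 1.4246 + 1.7949 + 1.9334 + 0.3629 + 1.8161 = 9.6748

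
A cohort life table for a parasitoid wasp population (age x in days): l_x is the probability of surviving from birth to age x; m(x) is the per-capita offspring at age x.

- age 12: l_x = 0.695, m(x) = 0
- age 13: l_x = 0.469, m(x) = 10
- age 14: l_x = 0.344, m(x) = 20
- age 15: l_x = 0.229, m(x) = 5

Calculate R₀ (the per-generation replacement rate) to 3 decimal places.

12.715

R₀ = Σ l_x m(x):
  age 12: 0.695 × 0 = 0.0000
  age 13: 0.469 × 10 = 4.6900
  age 14: 0.344 × 20 = 6.8800
  age 15: 0.229 × 5 = 1.1450
R₀ = 0.0000 + 4.6900 + 6.8800 + 1.1450 = 12.7150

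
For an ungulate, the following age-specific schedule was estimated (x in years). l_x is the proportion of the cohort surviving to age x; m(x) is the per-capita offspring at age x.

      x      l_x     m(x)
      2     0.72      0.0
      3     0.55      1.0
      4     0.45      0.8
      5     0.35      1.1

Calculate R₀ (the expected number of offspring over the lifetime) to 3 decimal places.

R₀ = Σ l_x m(x):
  age 2: 0.72 × 0.0 = 0.0000
  age 3: 0.55 × 1.0 = 0.5500
  age 4: 0.45 × 0.8 = 0.3600
  age 5: 0.35 × 1.1 = 0.3850
R₀ = 0.0000 + 0.5500 + 0.3600 + 0.3850 = 1.2950

1.295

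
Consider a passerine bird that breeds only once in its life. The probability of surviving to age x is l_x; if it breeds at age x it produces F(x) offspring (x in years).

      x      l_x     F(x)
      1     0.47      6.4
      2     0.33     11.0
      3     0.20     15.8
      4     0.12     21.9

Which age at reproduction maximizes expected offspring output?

2

Expected offspring if breeding at age x = l_x × F(x):
  age 1: 0.47 × 6.4 = 3.008
  age 2: 0.33 × 11.0 = 3.630
  age 3: 0.20 × 15.8 = 3.160
  age 4: 0.12 × 21.9 = 2.628
Maximum at age 2 (3.630).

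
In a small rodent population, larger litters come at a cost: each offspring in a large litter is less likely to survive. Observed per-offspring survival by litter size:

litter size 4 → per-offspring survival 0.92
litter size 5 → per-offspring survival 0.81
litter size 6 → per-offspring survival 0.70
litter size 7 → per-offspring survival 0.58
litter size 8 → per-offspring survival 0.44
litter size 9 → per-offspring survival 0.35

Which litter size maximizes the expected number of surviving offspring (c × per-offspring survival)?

Expected surviving offspring = c × s(c):
  c=4: 4 × 0.92 = 3.680
  c=5: 5 × 0.81 = 4.050
  c=6: 6 × 0.70 = 4.200
  c=7: 7 × 0.58 = 4.060
  c=8: 8 × 0.44 = 3.520
  c=9: 9 × 0.35 = 3.150
Maximum at c = 6 (4.200 surviving offspring).

6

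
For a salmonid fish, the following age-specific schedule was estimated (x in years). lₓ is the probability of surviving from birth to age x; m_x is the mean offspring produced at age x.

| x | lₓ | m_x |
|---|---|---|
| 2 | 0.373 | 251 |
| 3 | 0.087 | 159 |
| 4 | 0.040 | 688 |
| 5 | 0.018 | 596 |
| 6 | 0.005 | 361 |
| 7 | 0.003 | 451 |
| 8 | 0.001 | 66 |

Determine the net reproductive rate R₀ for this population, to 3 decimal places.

148.928

R₀ = Σ lₓ m_x:
  age 2: 0.373 × 251 = 93.6230
  age 3: 0.087 × 159 = 13.8330
  age 4: 0.040 × 688 = 27.5200
  age 5: 0.018 × 596 = 10.7280
  age 6: 0.005 × 361 = 1.8050
  age 7: 0.003 × 451 = 1.3530
  age 8: 0.001 × 66 = 0.0660
R₀ = 93.6230 + 13.8330 + 27.5200 + 10.7280 + 1.8050 + 1.3530 + 0.0660 = 148.9280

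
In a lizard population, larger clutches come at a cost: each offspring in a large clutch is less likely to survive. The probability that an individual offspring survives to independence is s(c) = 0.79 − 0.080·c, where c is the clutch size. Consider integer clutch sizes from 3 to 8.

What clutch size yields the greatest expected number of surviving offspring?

5

Expected surviving offspring = c × s(c):
  c=3: 3 × 0.550 = 1.650
  c=4: 4 × 0.470 = 1.880
  c=5: 5 × 0.390 = 1.950
  c=6: 6 × 0.310 = 1.860
  c=7: 7 × 0.230 = 1.610
  c=8: 8 × 0.150 = 1.200
Maximum at c = 5 (1.950 surviving offspring).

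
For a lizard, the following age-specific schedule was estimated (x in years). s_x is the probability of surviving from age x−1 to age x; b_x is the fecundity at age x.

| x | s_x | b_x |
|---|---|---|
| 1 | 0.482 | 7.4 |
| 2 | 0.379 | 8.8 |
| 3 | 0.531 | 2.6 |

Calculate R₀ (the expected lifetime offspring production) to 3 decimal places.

5.427

Survivorship from birth: l_x = s_1·s_2·…·s_x.
  l_1 = 0.48200
  l_2 = 0.18268
  l_3 = 0.09700
R₀ = Σ l_x b_x:
  age 1: 0.48200 × 7.4 = 3.5668
  age 2: 0.18268 × 8.8 = 1.6076
  age 3: 0.09700 × 2.6 = 0.2522
R₀ = 3.5668 + 1.6076 + 0.2522 = 5.4266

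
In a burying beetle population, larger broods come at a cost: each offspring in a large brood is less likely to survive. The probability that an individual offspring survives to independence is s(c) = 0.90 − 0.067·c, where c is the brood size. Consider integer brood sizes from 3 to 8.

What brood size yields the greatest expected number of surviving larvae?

7

Expected surviving larvae = c × s(c):
  c=3: 3 × 0.699 = 2.097
  c=4: 4 × 0.632 = 2.528
  c=5: 5 × 0.565 = 2.825
  c=6: 6 × 0.498 = 2.988
  c=7: 7 × 0.431 = 3.017
  c=8: 8 × 0.364 = 2.912
Maximum at c = 7 (3.017 surviving larvae).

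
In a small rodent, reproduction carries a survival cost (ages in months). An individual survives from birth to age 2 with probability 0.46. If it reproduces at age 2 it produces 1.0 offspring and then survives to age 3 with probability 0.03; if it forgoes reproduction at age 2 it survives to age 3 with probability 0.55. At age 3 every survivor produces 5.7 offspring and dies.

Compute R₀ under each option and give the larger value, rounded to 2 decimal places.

1.44

breed at age 2: R₀ = 0.46 × (1.0 + 0.03 × 5.7) = 0.46 × 1.1710 = 0.5387
delay to age 3: R₀ = 0.46 × (0.55 × 5.7) = 0.46 × 3.1350 = 1.4421
Higher: delay to age 3 (1.4421).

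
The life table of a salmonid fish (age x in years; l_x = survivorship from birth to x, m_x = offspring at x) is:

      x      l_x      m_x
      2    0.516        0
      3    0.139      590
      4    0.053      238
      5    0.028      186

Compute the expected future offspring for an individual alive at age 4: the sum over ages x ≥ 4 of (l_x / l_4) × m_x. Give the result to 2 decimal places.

l_4 = 0.053. Conditional survival from age 4 to x is l_x / l_4.
  x=4: (0.053/0.053) × 238 = 238.0000
  x=5: (0.028/0.053) × 186 = 98.2642
Sum = 238.0000 + 98.2642 = 336.2642

336.26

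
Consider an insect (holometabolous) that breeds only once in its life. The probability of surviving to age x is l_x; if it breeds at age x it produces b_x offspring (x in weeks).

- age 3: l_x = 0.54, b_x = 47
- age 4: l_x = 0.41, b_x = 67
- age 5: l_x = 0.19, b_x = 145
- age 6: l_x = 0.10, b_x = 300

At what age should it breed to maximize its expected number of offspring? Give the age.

6

Expected offspring if breeding at age x = l_x × b_x:
  age 3: 0.54 × 47 = 25.380
  age 4: 0.41 × 67 = 27.470
  age 5: 0.19 × 145 = 27.550
  age 6: 0.10 × 300 = 30.000
Maximum at age 6 (30.000).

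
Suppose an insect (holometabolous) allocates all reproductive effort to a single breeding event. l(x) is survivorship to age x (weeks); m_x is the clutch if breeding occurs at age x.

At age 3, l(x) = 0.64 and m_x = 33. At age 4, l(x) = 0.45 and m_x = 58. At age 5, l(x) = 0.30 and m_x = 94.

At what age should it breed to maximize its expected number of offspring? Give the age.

5

Expected offspring if breeding at age x = l(x) × m_x:
  age 3: 0.64 × 33 = 21.120
  age 4: 0.45 × 58 = 26.100
  age 5: 0.30 × 94 = 28.200
Maximum at age 5 (28.200).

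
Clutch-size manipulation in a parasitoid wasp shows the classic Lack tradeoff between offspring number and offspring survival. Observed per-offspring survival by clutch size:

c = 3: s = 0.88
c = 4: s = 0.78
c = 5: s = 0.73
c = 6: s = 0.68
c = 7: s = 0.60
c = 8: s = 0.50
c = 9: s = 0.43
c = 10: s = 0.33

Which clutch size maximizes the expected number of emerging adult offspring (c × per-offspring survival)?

7

Expected emerging adult offspring = c × s(c):
  c=3: 3 × 0.88 = 2.640
  c=4: 4 × 0.78 = 3.120
  c=5: 5 × 0.73 = 3.650
  c=6: 6 × 0.68 = 4.080
  c=7: 7 × 0.60 = 4.200
  c=8: 8 × 0.50 = 4.000
  c=9: 9 × 0.43 = 3.870
  c=10: 10 × 0.33 = 3.300
Maximum at c = 7 (4.200 emerging adult offspring).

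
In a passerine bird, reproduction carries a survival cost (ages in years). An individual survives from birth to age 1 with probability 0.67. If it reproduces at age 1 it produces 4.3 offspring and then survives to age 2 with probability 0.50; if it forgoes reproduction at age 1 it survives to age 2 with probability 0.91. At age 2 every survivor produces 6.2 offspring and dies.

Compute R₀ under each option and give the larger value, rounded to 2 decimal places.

4.96

breed at age 1: R₀ = 0.67 × (4.3 + 0.50 × 6.2) = 0.67 × 7.4000 = 4.9580
delay to age 2: R₀ = 0.67 × (0.91 × 6.2) = 0.67 × 5.6420 = 3.7801
Higher: breed at age 1 (4.9580).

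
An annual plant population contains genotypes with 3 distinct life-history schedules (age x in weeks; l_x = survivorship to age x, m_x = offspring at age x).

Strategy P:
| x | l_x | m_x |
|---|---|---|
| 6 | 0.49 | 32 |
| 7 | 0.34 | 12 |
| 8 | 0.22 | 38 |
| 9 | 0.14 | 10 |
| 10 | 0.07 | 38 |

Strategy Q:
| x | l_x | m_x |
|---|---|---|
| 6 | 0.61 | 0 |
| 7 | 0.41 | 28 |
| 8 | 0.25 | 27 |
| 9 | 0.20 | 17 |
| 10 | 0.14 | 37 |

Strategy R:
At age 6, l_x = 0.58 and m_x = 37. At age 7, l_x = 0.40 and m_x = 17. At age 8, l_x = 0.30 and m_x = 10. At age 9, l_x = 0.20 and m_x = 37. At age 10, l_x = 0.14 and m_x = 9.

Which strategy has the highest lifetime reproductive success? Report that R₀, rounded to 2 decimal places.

Strategy P: R₀ = 0.49×32 + 0.34×12 + 0.22×38 + 0.14×10 + 0.07×38 = 32.1800
Strategy Q: R₀ = 0.61×0 + 0.41×28 + 0.25×27 + 0.20×17 + 0.14×37 = 26.8100
Strategy R: R₀ = 0.58×37 + 0.40×17 + 0.30×10 + 0.20×37 + 0.14×9 = 39.9200
Highest R₀: strategy R with 39.9200.

39.92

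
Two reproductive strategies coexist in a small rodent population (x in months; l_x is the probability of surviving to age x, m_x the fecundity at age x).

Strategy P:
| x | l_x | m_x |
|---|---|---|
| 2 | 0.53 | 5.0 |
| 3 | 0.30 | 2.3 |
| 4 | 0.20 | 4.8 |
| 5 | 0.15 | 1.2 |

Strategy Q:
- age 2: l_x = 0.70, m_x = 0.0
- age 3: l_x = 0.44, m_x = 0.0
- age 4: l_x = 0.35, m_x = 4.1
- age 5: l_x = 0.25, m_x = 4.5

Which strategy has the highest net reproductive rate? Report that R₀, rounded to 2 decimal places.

Strategy P: R₀ = 0.53×5.0 + 0.30×2.3 + 0.20×4.8 + 0.15×1.2 = 4.4800
Strategy Q: R₀ = 0.70×0.0 + 0.44×0.0 + 0.35×4.1 + 0.25×4.5 = 2.5600
Highest R₀: strategy P with 4.4800.

4.48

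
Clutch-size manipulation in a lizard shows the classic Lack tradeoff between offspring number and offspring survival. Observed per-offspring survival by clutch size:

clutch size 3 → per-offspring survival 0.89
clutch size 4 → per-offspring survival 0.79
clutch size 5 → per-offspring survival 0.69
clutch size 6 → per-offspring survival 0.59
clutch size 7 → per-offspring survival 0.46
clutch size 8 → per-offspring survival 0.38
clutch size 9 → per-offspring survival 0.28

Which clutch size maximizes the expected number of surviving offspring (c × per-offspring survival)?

6

Expected surviving offspring = c × s(c):
  c=3: 3 × 0.89 = 2.670
  c=4: 4 × 0.79 = 3.160
  c=5: 5 × 0.69 = 3.450
  c=6: 6 × 0.59 = 3.540
  c=7: 7 × 0.46 = 3.220
  c=8: 8 × 0.38 = 3.040
  c=9: 9 × 0.28 = 2.520
Maximum at c = 6 (3.540 surviving offspring).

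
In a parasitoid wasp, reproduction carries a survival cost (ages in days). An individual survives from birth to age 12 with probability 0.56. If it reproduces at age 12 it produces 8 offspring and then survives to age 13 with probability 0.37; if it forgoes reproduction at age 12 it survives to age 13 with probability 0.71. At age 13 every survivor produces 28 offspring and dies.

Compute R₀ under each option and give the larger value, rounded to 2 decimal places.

breed at age 12: R₀ = 0.56 × (8 + 0.37 × 28) = 0.56 × 18.3600 = 10.2816
delay to age 13: R₀ = 0.56 × (0.71 × 28) = 0.56 × 19.8800 = 11.1328
Higher: delay to age 13 (11.1328).

11.13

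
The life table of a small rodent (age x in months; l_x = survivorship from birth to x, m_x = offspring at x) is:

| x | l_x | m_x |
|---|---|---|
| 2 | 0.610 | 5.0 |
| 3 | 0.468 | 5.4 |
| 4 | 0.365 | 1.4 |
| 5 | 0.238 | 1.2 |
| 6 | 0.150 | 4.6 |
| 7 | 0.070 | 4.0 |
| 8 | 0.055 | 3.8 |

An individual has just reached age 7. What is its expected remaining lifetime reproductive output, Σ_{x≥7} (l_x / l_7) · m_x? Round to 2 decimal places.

l_7 = 0.070. Conditional survival from age 7 to x is l_x / l_7.
  x=7: (0.070/0.070) × 4.0 = 4.0000
  x=8: (0.055/0.070) × 3.8 = 2.9857
Sum = 4.0000 + 2.9857 = 6.9857

6.99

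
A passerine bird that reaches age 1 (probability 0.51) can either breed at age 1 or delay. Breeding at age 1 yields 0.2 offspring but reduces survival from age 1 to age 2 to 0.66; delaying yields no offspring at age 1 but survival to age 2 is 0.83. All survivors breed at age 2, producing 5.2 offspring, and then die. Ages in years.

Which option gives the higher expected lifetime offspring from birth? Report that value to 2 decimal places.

2.20

breed at age 1: R₀ = 0.51 × (0.2 + 0.66 × 5.2) = 0.51 × 3.6320 = 1.8523
delay to age 2: R₀ = 0.51 × (0.83 × 5.2) = 0.51 × 4.3160 = 2.2012
Higher: delay to age 2 (2.2012).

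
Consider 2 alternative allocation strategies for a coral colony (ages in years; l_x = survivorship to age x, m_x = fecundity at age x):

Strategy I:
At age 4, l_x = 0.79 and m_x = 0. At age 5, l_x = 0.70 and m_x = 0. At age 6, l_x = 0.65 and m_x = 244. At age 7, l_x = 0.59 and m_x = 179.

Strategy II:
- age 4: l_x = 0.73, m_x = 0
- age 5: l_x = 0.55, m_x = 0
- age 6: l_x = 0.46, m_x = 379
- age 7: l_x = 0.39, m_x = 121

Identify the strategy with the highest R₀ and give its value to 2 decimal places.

Strategy I: R₀ = 0.79×0 + 0.70×0 + 0.65×244 + 0.59×179 = 264.2100
Strategy II: R₀ = 0.73×0 + 0.55×0 + 0.46×379 + 0.39×121 = 221.5300
Highest R₀: strategy I with 264.2100.

264.21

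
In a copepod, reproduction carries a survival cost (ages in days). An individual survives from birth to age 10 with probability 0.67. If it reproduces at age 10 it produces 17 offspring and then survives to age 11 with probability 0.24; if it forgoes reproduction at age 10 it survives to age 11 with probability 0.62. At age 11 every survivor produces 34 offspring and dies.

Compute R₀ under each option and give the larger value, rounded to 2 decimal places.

breed at age 10: R₀ = 0.67 × (17 + 0.24 × 34) = 0.67 × 25.1600 = 16.8572
delay to age 11: R₀ = 0.67 × (0.62 × 34) = 0.67 × 21.0800 = 14.1236
Higher: breed at age 10 (16.8572).

16.86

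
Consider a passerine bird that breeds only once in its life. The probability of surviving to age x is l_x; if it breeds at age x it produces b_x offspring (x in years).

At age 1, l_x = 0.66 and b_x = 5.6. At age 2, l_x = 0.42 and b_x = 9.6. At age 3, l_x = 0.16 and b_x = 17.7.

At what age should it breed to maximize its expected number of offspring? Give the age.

Expected offspring if breeding at age x = l_x × b_x:
  age 1: 0.66 × 5.6 = 3.696
  age 2: 0.42 × 9.6 = 4.032
  age 3: 0.16 × 17.7 = 2.832
Maximum at age 2 (4.032).

2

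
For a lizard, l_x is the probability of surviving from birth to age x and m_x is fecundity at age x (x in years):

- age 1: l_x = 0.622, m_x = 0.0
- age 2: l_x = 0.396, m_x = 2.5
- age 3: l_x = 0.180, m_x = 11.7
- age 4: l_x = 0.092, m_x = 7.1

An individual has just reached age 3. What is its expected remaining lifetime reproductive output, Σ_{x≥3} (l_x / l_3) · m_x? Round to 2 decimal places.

15.33

l_3 = 0.180. Conditional survival from age 3 to x is l_x / l_3.
  x=3: (0.180/0.180) × 11.7 = 11.7000
  x=4: (0.092/0.180) × 7.1 = 3.6289
Sum = 11.7000 + 3.6289 = 15.3289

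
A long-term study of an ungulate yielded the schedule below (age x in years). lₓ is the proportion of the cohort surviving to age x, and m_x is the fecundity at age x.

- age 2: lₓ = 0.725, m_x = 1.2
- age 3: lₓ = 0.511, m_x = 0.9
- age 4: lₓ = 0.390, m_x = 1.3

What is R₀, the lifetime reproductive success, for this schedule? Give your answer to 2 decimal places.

R₀ = Σ lₓ m_x:
  age 2: 0.725 × 1.2 = 0.8700
  age 3: 0.511 × 0.9 = 0.4599
  age 4: 0.390 × 1.3 = 0.5070
R₀ = 0.8700 + 0.4599 + 0.5070 = 1.8369

1.84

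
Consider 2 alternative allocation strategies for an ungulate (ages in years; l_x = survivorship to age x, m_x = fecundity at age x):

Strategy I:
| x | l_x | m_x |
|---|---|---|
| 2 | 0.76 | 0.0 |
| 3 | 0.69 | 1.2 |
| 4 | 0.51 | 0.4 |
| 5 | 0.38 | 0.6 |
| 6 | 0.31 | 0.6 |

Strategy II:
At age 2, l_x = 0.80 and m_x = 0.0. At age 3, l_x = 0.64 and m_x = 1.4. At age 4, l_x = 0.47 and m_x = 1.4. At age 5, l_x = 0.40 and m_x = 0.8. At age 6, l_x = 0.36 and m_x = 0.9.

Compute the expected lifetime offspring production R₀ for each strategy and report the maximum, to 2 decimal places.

Strategy I: R₀ = 0.76×0.0 + 0.69×1.2 + 0.51×0.4 + 0.38×0.6 + 0.31×0.6 = 1.4460
Strategy II: R₀ = 0.80×0.0 + 0.64×1.4 + 0.47×1.4 + 0.40×0.8 + 0.36×0.9 = 2.1980
Highest R₀: strategy II with 2.1980.

2.20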